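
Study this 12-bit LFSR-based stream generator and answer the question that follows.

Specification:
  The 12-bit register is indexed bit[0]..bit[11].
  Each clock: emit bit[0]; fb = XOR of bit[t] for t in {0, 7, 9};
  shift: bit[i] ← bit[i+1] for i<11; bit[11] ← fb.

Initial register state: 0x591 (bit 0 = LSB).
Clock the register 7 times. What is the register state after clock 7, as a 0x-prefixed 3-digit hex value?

0xB0B

reg_0 = 0x591
clock 1: out=1, reg = 0x2C8
clock 2: out=0, reg = 0x164
clock 3: out=0, reg = 0x0B2
clock 4: out=0, reg = 0x859
clock 5: out=1, reg = 0xC2C
clock 6: out=0, reg = 0x616
clock 7: out=0, reg = 0xB0B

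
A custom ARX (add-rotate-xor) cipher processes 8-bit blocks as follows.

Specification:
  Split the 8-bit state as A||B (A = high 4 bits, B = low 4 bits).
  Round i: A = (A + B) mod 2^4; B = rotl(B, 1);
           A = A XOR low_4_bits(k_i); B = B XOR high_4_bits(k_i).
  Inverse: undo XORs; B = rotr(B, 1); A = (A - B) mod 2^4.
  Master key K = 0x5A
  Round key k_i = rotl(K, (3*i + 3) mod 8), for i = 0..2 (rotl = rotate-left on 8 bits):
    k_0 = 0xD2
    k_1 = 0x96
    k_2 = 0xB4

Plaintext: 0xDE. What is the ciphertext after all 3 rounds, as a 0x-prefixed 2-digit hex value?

0xC8

s_0 = plaintext = 0xDE
s_1 = Round(s_0, k_0) = 0x90
s_2 = Round(s_1, k_1) = 0xF9
s_3 = Round(s_2, k_2) = 0xC8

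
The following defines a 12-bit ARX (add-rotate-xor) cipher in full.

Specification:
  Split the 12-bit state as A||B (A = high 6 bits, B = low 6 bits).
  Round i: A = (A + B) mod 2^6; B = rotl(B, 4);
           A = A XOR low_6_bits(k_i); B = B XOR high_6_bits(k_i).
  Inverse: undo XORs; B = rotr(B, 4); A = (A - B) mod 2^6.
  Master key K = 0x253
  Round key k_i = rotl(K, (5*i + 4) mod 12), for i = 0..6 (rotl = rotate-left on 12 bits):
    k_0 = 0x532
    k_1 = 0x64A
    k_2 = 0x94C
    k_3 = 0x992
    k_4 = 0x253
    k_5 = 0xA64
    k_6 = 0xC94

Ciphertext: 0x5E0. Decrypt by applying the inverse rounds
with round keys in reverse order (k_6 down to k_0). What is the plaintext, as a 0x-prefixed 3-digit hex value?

s_0 = ciphertext = 0x5E0
s_1 = InvRound(s_0, k_6) = 0xE89
s_2 = InvRound(s_1, k_5) = 0x702
s_3 = InvRound(s_2, k_4) = 0x8EC
s_4 = InvRound(s_3, k_3) = 0x268
s_5 = InvRound(s_4, k_2) = 0x474
s_6 = InvRound(s_5, k_1) = 0x976
s_7 = InvRound(s_6, k_0) = 0x34A

0x34A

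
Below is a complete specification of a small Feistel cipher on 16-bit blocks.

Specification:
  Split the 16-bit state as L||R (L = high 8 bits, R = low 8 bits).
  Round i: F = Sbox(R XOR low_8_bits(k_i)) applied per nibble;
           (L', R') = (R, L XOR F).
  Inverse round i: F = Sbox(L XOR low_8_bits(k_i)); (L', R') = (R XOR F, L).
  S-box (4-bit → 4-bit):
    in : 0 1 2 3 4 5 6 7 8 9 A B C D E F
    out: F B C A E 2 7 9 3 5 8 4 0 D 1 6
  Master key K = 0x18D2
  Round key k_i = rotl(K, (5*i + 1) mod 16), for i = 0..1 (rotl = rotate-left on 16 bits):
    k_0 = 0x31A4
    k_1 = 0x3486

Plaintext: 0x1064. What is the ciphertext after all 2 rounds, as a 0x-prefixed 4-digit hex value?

0x1F31

s_0 = plaintext = 0x1064
s_1 = Round(s_0, k_0) = 0x641F
s_2 = Round(s_1, k_1) = 0x1F31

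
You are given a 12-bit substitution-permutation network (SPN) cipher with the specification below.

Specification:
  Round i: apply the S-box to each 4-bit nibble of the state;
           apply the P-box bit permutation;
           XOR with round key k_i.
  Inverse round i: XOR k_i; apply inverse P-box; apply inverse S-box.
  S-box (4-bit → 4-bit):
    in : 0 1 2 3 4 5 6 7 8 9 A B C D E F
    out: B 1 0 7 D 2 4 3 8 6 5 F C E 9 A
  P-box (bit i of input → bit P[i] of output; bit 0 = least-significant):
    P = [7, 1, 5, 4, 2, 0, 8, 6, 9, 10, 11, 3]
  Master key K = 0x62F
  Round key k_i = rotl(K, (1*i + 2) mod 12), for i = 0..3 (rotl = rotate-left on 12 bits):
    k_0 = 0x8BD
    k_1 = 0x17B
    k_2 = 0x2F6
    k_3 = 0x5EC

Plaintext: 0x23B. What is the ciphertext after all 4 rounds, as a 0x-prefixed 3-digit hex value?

s_0 = plaintext = 0x23B
s_1 = Round(s_0, k_0) = 0x90A
s_2 = Round(s_1, k_1) = 0xD9E
s_3 = Round(s_2, k_2) = 0xF6F
s_4 = Round(s_3, k_3) = 0x0F6

0x0F6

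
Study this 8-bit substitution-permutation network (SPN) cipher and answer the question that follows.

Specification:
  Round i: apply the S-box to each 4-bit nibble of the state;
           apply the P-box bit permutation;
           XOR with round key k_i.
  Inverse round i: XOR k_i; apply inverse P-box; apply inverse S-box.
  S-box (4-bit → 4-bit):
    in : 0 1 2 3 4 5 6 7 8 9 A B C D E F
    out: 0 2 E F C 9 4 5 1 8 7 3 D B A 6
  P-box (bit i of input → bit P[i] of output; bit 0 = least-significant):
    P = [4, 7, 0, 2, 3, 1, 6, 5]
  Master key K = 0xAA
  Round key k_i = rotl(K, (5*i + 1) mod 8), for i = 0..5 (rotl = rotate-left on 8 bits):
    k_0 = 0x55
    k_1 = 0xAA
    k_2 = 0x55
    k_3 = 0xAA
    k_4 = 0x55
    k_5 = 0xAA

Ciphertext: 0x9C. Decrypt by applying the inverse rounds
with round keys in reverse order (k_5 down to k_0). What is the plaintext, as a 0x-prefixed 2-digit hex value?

s_0 = ciphertext = 0x9C
s_1 = InvRound(s_0, k_5) = 0xE5
s_2 = InvRound(s_1, k_4) = 0x9B
s_3 = InvRound(s_2, k_3) = 0x97
s_4 = InvRound(s_3, k_2) = 0xF1
s_5 = InvRound(s_4, k_1) = 0xA7
s_6 = InvRound(s_5, k_0) = 0x2B

0x2B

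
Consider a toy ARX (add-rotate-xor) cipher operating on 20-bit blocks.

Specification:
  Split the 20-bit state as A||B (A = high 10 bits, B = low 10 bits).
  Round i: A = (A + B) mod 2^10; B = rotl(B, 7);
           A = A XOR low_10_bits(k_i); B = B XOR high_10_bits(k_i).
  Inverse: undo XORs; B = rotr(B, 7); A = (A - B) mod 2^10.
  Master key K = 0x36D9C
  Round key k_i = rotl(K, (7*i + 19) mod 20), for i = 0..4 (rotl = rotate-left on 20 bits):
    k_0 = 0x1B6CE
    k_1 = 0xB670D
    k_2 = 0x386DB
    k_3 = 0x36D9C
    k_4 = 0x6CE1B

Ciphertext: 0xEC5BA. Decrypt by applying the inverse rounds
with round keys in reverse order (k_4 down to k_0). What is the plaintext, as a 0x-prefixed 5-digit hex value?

s_0 = ciphertext = 0xEC5BA
s_1 = InvRound(s_0, k_4) = 0x58848
s_2 = InvRound(s_1, k_3) = 0x19499
s_3 = InvRound(s_2, k_2) = 0xBFBC0
s_4 = InvRound(s_3, k_1) = 0x4A4CA
s_5 = InvRound(s_4, k_0) = 0xAB939

0xAB939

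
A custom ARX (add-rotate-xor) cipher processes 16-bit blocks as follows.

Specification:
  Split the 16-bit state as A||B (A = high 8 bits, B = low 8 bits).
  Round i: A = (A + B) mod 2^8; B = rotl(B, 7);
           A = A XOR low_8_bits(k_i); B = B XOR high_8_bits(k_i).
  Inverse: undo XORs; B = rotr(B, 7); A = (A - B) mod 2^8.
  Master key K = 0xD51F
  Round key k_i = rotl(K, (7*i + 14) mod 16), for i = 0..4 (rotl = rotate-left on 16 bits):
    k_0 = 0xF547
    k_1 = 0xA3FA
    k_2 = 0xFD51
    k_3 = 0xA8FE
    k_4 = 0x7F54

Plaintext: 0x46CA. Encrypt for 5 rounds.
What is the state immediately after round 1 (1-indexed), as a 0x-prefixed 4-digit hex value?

s_0 = plaintext = 0x46CA
s_1 = Round(s_0, k_0) = 0x5790
s_2 = Round(s_1, k_1) = 0x1DEB
s_3 = Round(s_2, k_2) = 0x5908
s_4 = Round(s_3, k_3) = 0x9FAC
s_5 = Round(s_4, k_4) = 0x1F29

0x5790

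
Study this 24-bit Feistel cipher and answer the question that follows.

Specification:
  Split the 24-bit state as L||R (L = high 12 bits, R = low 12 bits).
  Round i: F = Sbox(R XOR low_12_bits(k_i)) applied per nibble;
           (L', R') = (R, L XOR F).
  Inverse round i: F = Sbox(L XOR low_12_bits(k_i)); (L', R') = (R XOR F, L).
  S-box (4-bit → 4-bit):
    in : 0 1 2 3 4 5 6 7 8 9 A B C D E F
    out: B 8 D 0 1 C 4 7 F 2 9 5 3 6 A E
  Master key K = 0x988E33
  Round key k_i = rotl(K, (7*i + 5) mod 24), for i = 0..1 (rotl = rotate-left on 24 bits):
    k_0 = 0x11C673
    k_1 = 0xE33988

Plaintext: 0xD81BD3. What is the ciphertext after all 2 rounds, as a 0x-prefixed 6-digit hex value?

0xB1A6FE

s_0 = plaintext = 0xD81BD3
s_1 = Round(s_0, k_0) = 0xBD3B1A
s_2 = Round(s_1, k_1) = 0xB1A6FE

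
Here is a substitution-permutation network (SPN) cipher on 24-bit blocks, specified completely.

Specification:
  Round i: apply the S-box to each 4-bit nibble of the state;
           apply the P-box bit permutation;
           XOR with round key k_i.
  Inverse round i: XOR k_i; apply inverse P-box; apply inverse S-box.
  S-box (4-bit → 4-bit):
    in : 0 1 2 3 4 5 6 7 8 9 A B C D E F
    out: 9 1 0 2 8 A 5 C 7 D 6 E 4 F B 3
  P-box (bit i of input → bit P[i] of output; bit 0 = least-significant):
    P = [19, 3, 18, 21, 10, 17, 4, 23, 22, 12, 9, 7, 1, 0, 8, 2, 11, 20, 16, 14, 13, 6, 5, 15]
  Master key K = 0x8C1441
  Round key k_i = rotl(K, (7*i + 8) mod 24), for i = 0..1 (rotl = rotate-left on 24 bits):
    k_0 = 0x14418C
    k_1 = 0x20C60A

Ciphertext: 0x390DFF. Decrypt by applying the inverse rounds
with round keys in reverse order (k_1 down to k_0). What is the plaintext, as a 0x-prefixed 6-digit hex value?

0xE75A0E

s_0 = ciphertext = 0x390DFF
s_1 = InvRound(s_0, k_1) = 0xBDB7C1
s_2 = InvRound(s_1, k_0) = 0xE75A0E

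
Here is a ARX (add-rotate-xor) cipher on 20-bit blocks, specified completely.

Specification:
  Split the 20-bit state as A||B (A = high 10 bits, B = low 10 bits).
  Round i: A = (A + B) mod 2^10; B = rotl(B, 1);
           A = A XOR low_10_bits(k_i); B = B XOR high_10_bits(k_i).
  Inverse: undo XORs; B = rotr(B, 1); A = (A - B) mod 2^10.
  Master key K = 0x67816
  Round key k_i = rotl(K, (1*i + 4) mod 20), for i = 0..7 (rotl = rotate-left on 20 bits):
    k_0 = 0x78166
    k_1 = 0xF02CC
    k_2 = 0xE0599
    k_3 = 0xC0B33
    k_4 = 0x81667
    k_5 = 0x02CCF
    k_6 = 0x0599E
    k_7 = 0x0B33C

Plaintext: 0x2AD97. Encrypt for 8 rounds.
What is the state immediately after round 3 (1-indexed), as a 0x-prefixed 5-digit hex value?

0x00B3A

s_0 = plaintext = 0x2AD97
s_1 = Round(s_0, k_0) = 0xC92CE
s_2 = Round(s_1, k_1) = 0xCFA5D
s_3 = Round(s_2, k_2) = 0x00B3A
s_4 = Round(s_3, k_3) = 0x03D77
s_5 = Round(s_4, k_4) = 0xF84EB
s_6 = Round(s_5, k_5) = 0x00DDD
s_7 = Round(s_6, k_6) = 0x1FBAC
s_8 = Round(s_7, k_7) = 0xC5B75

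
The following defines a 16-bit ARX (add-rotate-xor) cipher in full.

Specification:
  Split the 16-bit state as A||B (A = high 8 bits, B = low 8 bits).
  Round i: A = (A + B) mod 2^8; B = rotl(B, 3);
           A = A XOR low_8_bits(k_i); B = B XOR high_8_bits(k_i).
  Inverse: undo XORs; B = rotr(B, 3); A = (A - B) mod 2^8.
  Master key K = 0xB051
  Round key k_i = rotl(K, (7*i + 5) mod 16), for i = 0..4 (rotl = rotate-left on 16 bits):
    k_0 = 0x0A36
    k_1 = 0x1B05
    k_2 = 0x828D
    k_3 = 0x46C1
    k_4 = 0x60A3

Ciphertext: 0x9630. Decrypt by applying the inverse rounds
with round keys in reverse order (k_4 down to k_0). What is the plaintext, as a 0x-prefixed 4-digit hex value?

0x61A8

s_0 = ciphertext = 0x9630
s_1 = InvRound(s_0, k_4) = 0x2B0A
s_2 = InvRound(s_1, k_3) = 0x6189
s_3 = InvRound(s_2, k_2) = 0x8B61
s_4 = InvRound(s_3, k_1) = 0x3F4F
s_5 = InvRound(s_4, k_0) = 0x61A8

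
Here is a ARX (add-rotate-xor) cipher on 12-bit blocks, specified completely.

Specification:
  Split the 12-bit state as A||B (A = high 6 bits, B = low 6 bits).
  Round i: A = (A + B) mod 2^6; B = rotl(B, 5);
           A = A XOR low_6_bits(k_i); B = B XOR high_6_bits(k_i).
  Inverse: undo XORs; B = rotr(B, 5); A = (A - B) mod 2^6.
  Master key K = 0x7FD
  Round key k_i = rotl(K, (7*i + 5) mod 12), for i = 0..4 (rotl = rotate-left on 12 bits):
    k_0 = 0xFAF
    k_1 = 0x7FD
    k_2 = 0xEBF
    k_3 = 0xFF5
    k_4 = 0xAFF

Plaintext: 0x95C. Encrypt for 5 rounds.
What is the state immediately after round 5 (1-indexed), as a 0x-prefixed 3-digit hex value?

0x442

s_0 = plaintext = 0x95C
s_1 = Round(s_0, k_0) = 0xBB0
s_2 = Round(s_1, k_1) = 0x8C7
s_3 = Round(s_2, k_2) = 0x559
s_4 = Round(s_3, k_3) = 0x6D3
s_5 = Round(s_4, k_4) = 0x442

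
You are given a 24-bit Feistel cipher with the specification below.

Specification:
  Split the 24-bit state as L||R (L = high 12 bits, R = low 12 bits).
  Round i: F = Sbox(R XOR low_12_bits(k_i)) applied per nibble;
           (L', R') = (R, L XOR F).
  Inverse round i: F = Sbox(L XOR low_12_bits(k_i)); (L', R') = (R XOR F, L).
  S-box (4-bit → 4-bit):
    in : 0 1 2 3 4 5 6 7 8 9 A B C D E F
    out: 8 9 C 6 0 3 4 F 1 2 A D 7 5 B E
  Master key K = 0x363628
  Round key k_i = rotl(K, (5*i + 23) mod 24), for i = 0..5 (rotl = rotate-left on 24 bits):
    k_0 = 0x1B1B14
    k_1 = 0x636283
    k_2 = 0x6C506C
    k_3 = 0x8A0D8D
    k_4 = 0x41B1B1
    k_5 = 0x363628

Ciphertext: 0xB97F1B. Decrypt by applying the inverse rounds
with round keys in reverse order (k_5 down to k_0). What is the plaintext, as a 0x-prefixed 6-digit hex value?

0x0DEA83

s_0 = ciphertext = 0xB97F1B
s_1 = InvRound(s_0, k_5) = 0xAC5B97
s_2 = InvRound(s_1, k_4) = 0x667AC5
s_3 = InvRound(s_2, k_3) = 0x77F667
s_4 = InvRound(s_3, k_2) = 0x9F177F
s_5 = InvRound(s_4, k_1) = 0xA839F1
s_6 = InvRound(s_5, k_0) = 0x0DEA83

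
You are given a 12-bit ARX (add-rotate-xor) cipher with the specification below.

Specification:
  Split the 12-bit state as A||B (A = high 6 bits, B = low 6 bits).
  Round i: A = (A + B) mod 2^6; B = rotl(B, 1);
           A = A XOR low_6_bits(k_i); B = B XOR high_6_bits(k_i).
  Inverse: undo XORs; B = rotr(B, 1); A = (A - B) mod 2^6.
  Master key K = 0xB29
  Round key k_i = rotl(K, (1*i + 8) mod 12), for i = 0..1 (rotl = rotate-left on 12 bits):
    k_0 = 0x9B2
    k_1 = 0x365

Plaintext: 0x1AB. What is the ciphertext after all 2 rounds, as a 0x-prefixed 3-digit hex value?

0x46E

s_0 = plaintext = 0x1AB
s_1 = Round(s_0, k_0) = 0x0F1
s_2 = Round(s_1, k_1) = 0x46E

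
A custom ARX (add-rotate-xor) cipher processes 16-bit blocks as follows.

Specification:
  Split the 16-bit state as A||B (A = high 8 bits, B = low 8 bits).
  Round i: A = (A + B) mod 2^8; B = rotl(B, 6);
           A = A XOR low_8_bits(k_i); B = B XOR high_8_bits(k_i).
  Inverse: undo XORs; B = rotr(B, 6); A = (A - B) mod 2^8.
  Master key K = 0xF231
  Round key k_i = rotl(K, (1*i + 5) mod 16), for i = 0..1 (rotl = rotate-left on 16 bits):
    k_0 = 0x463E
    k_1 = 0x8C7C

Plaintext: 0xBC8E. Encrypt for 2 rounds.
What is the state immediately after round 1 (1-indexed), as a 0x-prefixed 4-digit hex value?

s_0 = plaintext = 0xBC8E
s_1 = Round(s_0, k_0) = 0x74E5
s_2 = Round(s_1, k_1) = 0x25F5

0x74E5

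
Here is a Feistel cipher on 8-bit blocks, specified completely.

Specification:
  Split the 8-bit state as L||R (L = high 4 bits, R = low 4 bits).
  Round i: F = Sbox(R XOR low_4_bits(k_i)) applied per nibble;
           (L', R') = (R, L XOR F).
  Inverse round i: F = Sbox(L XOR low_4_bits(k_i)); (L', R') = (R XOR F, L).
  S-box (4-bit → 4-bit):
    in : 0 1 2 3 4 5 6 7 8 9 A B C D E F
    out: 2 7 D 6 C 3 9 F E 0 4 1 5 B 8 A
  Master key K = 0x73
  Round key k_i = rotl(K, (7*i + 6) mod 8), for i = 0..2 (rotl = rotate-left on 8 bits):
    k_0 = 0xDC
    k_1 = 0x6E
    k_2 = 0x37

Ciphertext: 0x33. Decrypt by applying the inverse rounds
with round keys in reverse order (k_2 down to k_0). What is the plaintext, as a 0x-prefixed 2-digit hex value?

0x14

s_0 = ciphertext = 0x33
s_1 = InvRound(s_0, k_2) = 0xF3
s_2 = InvRound(s_1, k_1) = 0x4F
s_3 = InvRound(s_2, k_0) = 0x14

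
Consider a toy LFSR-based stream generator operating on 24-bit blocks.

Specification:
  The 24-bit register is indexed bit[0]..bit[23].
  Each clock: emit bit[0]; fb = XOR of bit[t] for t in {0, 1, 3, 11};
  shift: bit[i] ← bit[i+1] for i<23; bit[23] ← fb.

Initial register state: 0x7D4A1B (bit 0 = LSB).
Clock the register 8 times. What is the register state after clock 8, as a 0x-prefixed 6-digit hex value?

reg_0 = 0x7D4A1B
clock 1: out=1, reg = 0x3EA50D
clock 2: out=1, reg = 0x1F5286
clock 3: out=0, reg = 0x8FA943
clock 4: out=1, reg = 0xC7D4A1
clock 5: out=1, reg = 0xE3EA50
clock 6: out=0, reg = 0xF1F528
clock 7: out=0, reg = 0xF8FA94
clock 8: out=0, reg = 0xFC7D4A

0xFC7D4A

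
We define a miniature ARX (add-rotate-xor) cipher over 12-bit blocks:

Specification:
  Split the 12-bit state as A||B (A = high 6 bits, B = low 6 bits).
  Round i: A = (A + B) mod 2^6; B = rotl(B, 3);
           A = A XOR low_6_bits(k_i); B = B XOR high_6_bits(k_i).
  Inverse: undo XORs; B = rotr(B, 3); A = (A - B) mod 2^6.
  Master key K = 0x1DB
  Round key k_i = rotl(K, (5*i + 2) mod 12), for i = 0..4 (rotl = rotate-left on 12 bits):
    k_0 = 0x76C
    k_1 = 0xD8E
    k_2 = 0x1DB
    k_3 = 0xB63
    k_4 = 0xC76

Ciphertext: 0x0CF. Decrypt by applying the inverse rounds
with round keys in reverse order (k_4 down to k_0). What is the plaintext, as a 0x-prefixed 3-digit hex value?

0x53F

s_0 = ciphertext = 0x0CF
s_1 = InvRound(s_0, k_4) = 0xFB7
s_2 = InvRound(s_1, k_3) = 0x293
s_3 = InvRound(s_2, k_2) = 0xBE2
s_4 = InvRound(s_3, k_1) = 0xFE2
s_5 = InvRound(s_4, k_0) = 0x53F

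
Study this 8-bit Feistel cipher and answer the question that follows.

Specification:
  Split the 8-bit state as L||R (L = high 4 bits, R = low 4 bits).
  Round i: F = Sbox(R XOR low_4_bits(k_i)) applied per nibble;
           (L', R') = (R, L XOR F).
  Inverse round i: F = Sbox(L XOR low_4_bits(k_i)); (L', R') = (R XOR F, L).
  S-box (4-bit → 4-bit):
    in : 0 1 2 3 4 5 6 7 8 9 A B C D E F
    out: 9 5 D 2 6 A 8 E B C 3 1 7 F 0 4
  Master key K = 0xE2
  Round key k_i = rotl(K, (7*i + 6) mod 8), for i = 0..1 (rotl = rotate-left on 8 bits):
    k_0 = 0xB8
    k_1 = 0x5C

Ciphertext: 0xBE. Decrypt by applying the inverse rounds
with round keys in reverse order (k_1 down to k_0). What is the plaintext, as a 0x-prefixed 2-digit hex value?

0x00

s_0 = ciphertext = 0xBE
s_1 = InvRound(s_0, k_1) = 0x0B
s_2 = InvRound(s_1, k_0) = 0x00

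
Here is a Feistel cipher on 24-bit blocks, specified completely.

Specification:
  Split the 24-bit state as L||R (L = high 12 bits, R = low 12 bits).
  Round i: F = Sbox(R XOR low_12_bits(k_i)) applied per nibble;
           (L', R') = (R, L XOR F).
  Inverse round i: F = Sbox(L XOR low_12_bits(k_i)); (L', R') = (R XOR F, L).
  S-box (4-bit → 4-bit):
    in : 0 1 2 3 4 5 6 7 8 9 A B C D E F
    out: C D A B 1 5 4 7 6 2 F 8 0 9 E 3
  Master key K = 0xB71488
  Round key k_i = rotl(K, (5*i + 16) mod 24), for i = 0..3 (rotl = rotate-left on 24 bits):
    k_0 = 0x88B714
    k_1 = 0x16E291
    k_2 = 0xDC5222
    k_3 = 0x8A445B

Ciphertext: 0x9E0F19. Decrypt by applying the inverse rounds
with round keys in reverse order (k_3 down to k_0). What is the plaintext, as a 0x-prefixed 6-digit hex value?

s_0 = ciphertext = 0x9E0F19
s_1 = InvRound(s_0, k_3) = 0x6919E0
s_2 = InvRound(s_1, k_2) = 0x86B691
s_3 = InvRound(s_2, k_1) = 0x9AE86B
s_4 = InvRound(s_3, k_0) = 0x6E49AE

0x6E49AE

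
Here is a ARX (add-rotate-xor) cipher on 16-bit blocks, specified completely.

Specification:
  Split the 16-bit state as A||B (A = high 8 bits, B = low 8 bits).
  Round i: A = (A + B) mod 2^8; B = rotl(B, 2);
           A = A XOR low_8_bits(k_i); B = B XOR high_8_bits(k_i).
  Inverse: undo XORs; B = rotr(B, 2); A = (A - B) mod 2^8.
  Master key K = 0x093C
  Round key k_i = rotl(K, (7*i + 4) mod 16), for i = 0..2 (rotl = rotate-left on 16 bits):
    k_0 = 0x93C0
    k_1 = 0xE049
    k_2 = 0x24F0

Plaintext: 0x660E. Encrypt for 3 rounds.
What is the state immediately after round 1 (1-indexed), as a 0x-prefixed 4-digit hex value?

0xB4AB

s_0 = plaintext = 0x660E
s_1 = Round(s_0, k_0) = 0xB4AB
s_2 = Round(s_1, k_1) = 0x164E
s_3 = Round(s_2, k_2) = 0x941D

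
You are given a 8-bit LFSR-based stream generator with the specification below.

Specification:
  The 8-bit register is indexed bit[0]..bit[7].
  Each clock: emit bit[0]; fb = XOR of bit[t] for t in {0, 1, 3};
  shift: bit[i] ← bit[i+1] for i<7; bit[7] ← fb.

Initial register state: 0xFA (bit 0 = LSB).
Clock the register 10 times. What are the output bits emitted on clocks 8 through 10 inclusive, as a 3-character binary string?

reg_0 = 0xFA
clock 1: out=0, reg = 0x7D
clock 2: out=1, reg = 0x3E
clock 3: out=0, reg = 0x1F
clock 4: out=1, reg = 0x8F
clock 5: out=1, reg = 0xC7
clock 6: out=1, reg = 0x63
clock 7: out=1, reg = 0x31
clock 8: out=1, reg = 0x98
clock 9: out=0, reg = 0xCC
clock 10: out=0, reg = 0xE6

100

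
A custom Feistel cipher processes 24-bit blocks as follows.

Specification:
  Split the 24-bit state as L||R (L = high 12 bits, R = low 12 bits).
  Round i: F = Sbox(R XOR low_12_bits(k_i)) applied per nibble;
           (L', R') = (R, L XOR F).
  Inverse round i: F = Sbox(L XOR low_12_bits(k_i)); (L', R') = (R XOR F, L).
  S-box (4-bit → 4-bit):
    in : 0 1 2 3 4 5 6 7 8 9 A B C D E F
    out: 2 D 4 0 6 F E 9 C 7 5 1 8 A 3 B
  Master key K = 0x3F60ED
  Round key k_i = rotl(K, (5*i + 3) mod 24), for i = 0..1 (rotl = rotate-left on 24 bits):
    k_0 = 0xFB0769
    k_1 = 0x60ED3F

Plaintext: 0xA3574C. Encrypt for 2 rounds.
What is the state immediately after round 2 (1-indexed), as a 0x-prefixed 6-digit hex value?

s_0 = plaintext = 0xA3574C
s_1 = Round(s_0, k_0) = 0x74C87A
s_2 = Round(s_1, k_1) = 0x87A823

0x87A823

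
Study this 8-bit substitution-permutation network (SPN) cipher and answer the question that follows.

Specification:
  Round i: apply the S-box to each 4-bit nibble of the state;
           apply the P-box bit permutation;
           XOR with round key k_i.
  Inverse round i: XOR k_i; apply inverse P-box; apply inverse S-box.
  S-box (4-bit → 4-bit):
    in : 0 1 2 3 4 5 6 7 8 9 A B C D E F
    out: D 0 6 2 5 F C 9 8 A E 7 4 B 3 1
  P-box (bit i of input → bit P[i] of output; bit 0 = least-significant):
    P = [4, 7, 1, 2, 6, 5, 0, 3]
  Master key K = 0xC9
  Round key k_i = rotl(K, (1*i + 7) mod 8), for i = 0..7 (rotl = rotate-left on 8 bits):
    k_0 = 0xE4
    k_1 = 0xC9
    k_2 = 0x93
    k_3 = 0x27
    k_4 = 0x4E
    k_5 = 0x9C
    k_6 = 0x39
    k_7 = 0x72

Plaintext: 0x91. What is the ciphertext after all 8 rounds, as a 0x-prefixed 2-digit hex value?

s_0 = plaintext = 0x91
s_1 = Round(s_0, k_0) = 0xCC
s_2 = Round(s_1, k_1) = 0xCA
s_3 = Round(s_2, k_2) = 0x14
s_4 = Round(s_3, k_3) = 0x35
s_5 = Round(s_4, k_4) = 0xF8
s_6 = Round(s_5, k_5) = 0xD8
s_7 = Round(s_6, k_6) = 0x55
s_8 = Round(s_7, k_7) = 0x8D

0x8D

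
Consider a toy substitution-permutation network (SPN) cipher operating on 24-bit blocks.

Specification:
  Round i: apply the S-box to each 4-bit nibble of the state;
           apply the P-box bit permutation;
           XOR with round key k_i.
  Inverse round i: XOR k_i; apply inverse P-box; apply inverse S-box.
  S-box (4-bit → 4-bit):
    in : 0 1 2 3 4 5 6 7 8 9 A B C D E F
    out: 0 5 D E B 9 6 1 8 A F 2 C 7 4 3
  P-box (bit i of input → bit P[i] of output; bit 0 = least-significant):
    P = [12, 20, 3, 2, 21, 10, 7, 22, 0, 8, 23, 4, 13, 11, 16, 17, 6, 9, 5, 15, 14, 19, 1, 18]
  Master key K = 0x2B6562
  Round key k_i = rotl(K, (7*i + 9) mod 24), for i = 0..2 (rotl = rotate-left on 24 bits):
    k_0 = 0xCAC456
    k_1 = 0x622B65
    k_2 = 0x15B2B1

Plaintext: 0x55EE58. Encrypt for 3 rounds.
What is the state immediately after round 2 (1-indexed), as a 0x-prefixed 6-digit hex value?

0x4678BA

s_0 = plaintext = 0x55EE58
s_1 = Round(s_0, k_0) = 0x2F0412
s_2 = Round(s_1, k_1) = 0x4678BA
s_3 = Round(s_2, k_2) = 0x09C48D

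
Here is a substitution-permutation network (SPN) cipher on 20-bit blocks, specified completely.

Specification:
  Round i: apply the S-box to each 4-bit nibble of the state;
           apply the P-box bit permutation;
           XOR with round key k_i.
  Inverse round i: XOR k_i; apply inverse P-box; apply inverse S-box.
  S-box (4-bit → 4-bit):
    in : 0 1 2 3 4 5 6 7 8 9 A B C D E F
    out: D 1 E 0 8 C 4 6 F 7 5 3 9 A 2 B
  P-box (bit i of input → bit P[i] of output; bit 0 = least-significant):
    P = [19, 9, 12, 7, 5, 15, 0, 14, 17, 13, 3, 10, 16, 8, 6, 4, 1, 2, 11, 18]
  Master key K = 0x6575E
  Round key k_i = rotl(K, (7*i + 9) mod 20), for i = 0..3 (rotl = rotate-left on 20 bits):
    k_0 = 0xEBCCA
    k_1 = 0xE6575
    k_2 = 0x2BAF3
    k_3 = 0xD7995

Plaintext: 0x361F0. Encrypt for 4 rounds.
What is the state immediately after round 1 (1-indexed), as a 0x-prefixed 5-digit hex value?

0x46C2A

s_0 = plaintext = 0x361F0
s_1 = Round(s_0, k_0) = 0x46C2A
s_2 = Round(s_1, k_1) = 0x0B134
s_3 = Round(s_2, k_2) = 0x5B371
s_4 = Round(s_3, k_3) = 0x0F094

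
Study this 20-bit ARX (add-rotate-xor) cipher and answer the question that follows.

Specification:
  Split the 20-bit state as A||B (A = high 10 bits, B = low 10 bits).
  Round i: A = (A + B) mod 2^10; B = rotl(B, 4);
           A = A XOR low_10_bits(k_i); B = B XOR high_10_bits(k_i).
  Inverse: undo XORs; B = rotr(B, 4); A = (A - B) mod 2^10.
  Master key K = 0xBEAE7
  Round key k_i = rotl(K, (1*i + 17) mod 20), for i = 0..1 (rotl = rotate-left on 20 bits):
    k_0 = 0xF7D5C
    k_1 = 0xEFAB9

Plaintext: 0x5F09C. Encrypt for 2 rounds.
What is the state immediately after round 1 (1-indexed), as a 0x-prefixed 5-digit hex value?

0xD121D

s_0 = plaintext = 0x5F09C
s_1 = Round(s_0, k_0) = 0xD121D
s_2 = Round(s_1, k_1) = 0xF6266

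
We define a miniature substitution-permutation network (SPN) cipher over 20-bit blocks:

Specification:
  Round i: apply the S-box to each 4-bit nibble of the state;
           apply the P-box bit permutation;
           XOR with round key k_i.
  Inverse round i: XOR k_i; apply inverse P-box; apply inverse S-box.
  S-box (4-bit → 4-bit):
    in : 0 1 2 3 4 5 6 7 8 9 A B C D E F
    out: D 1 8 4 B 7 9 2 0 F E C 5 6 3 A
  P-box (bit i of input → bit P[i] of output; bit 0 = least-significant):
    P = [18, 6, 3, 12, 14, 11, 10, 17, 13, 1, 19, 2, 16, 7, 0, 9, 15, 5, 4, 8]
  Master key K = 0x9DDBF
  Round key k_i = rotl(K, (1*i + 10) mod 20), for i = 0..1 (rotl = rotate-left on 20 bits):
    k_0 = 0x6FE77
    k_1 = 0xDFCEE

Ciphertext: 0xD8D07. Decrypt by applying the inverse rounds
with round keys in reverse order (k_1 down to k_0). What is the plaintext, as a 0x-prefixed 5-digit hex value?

s_0 = ciphertext = 0xD8D07
s_1 = InvRound(s_0, k_1) = 0xFD11A
s_2 = InvRound(s_1, k_0) = 0xF00DD

0xF00DD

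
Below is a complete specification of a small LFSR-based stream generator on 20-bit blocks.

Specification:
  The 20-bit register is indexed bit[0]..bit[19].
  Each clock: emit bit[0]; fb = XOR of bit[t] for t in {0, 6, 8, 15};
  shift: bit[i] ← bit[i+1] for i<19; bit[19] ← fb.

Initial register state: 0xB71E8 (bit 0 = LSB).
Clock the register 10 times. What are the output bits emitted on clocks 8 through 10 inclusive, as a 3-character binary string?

reg_0 = 0xB71E8
clock 1: out=0, reg = 0x5B8F4
clock 2: out=0, reg = 0x2DC7A
clock 3: out=0, reg = 0x16E3D
clock 4: out=1, reg = 0x8B71E
clock 5: out=0, reg = 0x45B8F
clock 6: out=1, reg = 0x22DC7
clock 7: out=1, reg = 0x916E3
clock 8: out=1, reg = 0x48B71
clock 9: out=1, reg = 0x245B8
clock 10: out=0, reg = 0x922DC

110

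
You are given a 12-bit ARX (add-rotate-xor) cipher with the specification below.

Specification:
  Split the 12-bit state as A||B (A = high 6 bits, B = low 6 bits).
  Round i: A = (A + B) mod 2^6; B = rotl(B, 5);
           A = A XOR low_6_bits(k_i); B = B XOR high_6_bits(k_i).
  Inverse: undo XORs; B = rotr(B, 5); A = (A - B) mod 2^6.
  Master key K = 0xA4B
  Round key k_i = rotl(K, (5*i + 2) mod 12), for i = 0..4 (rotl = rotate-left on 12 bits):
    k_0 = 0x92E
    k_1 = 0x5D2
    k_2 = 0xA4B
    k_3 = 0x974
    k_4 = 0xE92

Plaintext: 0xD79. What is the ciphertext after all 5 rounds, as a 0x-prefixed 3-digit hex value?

s_0 = plaintext = 0xD79
s_1 = Round(s_0, k_0) = 0x018
s_2 = Round(s_1, k_1) = 0x29B
s_3 = Round(s_2, k_2) = 0xB84
s_4 = Round(s_3, k_3) = 0x1A7
s_5 = Round(s_4, k_4) = 0xFC9

0xFC9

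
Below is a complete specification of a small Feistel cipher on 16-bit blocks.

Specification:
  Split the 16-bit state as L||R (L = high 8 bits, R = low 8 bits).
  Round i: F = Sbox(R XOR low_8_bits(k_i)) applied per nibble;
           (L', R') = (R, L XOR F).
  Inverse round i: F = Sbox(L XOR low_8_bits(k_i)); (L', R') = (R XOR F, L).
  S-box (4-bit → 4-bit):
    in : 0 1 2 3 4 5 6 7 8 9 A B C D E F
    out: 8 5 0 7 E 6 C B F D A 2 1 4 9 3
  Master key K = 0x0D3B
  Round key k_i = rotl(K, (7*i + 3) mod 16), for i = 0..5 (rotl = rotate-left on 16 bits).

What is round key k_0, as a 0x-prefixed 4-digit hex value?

K = 0x0D3B
k_0 = rotl(K, (7*0+3) mod 16) = rotl(K, 3) = 0x69D8

0x69D8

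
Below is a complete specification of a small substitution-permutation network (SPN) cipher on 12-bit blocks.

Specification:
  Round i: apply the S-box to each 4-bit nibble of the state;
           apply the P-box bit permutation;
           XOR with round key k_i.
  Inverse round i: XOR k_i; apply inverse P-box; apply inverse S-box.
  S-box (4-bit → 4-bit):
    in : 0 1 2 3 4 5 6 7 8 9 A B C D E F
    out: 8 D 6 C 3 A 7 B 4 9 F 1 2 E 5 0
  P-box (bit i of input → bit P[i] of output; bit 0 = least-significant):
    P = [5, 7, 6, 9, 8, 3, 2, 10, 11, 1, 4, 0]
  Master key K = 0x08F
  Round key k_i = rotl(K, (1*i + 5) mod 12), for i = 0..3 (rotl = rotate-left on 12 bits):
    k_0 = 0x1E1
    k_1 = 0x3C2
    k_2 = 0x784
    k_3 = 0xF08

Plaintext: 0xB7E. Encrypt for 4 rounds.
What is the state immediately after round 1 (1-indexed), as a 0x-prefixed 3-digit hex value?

s_0 = plaintext = 0xB7E
s_1 = Round(s_0, k_0) = 0xC89
s_2 = Round(s_1, k_1) = 0x1E4
s_3 = Round(s_2, k_2) = 0xE31
s_4 = Round(s_3, k_3) = 0x17C

0xC89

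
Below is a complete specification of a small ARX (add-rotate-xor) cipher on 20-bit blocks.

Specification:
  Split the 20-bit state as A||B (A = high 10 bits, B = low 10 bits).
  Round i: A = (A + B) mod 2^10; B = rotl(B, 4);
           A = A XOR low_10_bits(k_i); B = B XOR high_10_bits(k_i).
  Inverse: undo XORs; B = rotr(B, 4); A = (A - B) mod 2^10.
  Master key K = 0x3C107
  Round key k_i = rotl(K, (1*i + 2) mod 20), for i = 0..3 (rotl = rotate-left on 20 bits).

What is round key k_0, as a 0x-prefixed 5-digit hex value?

K = 0x3C107
k_0 = rotl(K, (1*0+2) mod 20) = rotl(K, 2) = 0xF041C

0xF041C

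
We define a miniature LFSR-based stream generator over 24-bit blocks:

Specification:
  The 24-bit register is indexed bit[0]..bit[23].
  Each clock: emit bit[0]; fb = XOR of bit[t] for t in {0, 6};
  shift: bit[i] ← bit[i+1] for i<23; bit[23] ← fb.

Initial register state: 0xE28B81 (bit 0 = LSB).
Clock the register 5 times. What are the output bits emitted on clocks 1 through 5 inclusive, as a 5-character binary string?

reg_0 = 0xE28B81
clock 1: out=1, reg = 0xF145C0
clock 2: out=0, reg = 0xF8A2E0
clock 3: out=0, reg = 0xFC5170
clock 4: out=0, reg = 0xFE28B8
clock 5: out=0, reg = 0x7F145C

10000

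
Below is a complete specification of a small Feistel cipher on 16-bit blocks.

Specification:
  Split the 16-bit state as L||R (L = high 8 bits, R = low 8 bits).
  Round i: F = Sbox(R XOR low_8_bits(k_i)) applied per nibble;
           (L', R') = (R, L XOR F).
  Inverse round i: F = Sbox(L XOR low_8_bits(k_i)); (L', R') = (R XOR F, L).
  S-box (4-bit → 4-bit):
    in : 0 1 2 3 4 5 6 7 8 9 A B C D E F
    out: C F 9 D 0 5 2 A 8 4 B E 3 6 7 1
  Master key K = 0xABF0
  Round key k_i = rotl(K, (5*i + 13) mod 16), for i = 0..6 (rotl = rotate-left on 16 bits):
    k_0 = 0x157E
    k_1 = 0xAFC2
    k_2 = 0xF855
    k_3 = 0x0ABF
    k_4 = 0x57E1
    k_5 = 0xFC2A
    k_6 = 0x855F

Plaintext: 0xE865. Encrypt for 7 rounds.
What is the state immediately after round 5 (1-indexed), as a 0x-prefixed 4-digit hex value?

s_0 = plaintext = 0xE865
s_1 = Round(s_0, k_0) = 0x6516
s_2 = Round(s_1, k_1) = 0x1605
s_3 = Round(s_2, k_2) = 0x054A
s_4 = Round(s_3, k_3) = 0x4A10
s_5 = Round(s_4, k_4) = 0x1055
s_6 = Round(s_5, k_5) = 0x55B1
s_7 = Round(s_6, k_6) = 0xB122

0x1055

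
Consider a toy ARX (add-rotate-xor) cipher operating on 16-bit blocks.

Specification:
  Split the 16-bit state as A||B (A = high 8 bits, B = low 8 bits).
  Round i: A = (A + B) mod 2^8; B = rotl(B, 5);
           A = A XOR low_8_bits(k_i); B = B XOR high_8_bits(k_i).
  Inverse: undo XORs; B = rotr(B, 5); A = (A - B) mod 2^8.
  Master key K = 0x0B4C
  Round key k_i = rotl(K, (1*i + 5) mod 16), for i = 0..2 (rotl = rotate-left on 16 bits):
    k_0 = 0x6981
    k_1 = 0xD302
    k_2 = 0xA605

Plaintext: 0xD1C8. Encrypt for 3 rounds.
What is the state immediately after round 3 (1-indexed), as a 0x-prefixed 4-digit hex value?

0x621D

s_0 = plaintext = 0xD1C8
s_1 = Round(s_0, k_0) = 0x1870
s_2 = Round(s_1, k_1) = 0x8ADD
s_3 = Round(s_2, k_2) = 0x621D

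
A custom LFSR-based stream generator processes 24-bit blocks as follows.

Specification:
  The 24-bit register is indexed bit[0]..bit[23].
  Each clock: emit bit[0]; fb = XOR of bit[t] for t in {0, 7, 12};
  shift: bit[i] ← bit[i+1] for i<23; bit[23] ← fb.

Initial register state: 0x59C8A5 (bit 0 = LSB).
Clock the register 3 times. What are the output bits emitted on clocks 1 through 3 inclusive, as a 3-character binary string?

reg_0 = 0x59C8A5
clock 1: out=1, reg = 0x2CE452
clock 2: out=0, reg = 0x167229
clock 3: out=1, reg = 0x0B3914

101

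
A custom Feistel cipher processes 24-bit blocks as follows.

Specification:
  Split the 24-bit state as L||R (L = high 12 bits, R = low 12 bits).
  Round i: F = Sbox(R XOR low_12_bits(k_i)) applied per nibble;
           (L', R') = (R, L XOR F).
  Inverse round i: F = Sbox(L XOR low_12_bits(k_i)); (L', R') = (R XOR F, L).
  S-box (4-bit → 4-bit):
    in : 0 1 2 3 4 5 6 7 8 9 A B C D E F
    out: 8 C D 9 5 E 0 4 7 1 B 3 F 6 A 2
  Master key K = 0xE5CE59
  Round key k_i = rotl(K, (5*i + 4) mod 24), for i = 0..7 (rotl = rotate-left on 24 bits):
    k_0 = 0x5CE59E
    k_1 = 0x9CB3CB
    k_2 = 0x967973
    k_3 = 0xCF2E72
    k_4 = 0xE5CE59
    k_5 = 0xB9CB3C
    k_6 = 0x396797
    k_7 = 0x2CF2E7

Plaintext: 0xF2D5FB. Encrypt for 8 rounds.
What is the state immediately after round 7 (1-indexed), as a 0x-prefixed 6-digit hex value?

0x85854C

s_0 = plaintext = 0xF2D5FB
s_1 = Round(s_0, k_0) = 0x5FB723
s_2 = Round(s_1, k_1) = 0x72305C
s_3 = Round(s_2, k_2) = 0x05C6F1
s_4 = Round(s_3, k_3) = 0x6F1725
s_5 = Round(s_4, k_4) = 0x7257BE
s_6 = Round(s_5, k_5) = 0x7BE858
s_7 = Round(s_6, k_6) = 0x85854C
s_8 = Round(s_7, k_7) = 0x54CCEB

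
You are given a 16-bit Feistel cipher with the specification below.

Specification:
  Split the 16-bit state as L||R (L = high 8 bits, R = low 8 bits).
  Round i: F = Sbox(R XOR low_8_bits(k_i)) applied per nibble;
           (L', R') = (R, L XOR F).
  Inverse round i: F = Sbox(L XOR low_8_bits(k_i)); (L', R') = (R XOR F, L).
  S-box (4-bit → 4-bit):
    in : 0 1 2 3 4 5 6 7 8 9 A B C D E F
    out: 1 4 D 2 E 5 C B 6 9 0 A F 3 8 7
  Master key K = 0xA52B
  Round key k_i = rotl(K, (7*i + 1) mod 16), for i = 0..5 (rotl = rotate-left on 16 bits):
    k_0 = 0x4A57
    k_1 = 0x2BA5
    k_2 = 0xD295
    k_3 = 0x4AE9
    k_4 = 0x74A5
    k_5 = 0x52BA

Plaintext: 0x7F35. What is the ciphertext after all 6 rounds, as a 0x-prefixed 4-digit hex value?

0xBF5F

s_0 = plaintext = 0x7F35
s_1 = Round(s_0, k_0) = 0x35B2
s_2 = Round(s_1, k_1) = 0xB27E
s_3 = Round(s_2, k_2) = 0x7E38
s_4 = Round(s_3, k_3) = 0x384A
s_5 = Round(s_4, k_4) = 0x4ABF
s_6 = Round(s_5, k_5) = 0xBF5F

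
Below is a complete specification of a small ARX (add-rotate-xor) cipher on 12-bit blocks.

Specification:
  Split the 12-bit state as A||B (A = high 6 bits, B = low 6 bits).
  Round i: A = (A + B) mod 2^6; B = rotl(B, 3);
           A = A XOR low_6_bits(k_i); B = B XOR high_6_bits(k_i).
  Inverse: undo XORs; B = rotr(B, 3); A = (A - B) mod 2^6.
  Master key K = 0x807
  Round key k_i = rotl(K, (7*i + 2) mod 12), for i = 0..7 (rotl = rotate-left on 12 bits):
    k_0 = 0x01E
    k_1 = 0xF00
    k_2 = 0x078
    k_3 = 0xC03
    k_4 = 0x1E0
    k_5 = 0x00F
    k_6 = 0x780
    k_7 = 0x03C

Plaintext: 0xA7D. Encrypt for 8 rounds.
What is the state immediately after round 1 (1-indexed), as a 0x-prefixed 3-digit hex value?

s_0 = plaintext = 0xA7D
s_1 = Round(s_0, k_0) = 0xE2F
s_2 = Round(s_1, k_1) = 0x9C1
s_3 = Round(s_2, k_2) = 0x409
s_4 = Round(s_3, k_3) = 0x6B9
s_5 = Round(s_4, k_4) = 0xCC8
s_6 = Round(s_5, k_5) = 0xD01
s_7 = Round(s_6, k_6) = 0xD56
s_8 = Round(s_7, k_7) = 0xDF2

0xE2F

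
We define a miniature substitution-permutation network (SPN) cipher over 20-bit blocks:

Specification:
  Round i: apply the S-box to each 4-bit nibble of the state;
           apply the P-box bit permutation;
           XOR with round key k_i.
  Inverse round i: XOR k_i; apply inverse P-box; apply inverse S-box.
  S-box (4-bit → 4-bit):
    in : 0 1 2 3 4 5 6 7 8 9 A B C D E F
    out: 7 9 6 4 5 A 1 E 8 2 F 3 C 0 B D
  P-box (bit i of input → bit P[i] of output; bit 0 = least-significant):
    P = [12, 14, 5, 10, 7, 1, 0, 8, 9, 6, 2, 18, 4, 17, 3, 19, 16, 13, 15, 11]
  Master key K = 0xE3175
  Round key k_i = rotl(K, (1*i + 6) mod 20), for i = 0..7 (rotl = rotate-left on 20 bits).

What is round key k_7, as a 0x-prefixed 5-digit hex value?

0xEBC62

K = 0xE3175
k_0 = rotl(K, (1*0+6) mod 20) = rotl(K, 6) = 0xC5D78
k_1 = rotl(K, (1*1+6) mod 20) = rotl(K, 7) = 0x8BAF1
k_2 = rotl(K, (1*2+6) mod 20) = rotl(K, 8) = 0x175E3
k_3 = rotl(K, (1*3+6) mod 20) = rotl(K, 9) = 0x2EBC6
k_4 = rotl(K, (1*4+6) mod 20) = rotl(K, 10) = 0x5D78C
k_5 = rotl(K, (1*5+6) mod 20) = rotl(K, 11) = 0xBAF18
k_6 = rotl(K, (1*6+6) mod 20) = rotl(K, 12) = 0x75E31
k_7 = rotl(K, (1*7+6) mod 20) = rotl(K, 13) = 0xEBC62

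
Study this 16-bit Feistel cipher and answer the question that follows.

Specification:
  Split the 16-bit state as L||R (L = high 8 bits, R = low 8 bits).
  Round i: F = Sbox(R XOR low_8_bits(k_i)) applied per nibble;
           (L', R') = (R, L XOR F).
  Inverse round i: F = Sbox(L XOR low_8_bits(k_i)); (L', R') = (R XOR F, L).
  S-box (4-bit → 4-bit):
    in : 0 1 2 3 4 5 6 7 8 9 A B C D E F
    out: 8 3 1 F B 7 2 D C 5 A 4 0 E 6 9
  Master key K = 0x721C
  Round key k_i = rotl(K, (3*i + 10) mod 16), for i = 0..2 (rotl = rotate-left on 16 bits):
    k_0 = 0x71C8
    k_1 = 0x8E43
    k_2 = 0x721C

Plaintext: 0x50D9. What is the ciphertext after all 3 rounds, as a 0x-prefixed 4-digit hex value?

0xC18D

s_0 = plaintext = 0x50D9
s_1 = Round(s_0, k_0) = 0xD963
s_2 = Round(s_1, k_1) = 0x63C1
s_3 = Round(s_2, k_2) = 0xC18D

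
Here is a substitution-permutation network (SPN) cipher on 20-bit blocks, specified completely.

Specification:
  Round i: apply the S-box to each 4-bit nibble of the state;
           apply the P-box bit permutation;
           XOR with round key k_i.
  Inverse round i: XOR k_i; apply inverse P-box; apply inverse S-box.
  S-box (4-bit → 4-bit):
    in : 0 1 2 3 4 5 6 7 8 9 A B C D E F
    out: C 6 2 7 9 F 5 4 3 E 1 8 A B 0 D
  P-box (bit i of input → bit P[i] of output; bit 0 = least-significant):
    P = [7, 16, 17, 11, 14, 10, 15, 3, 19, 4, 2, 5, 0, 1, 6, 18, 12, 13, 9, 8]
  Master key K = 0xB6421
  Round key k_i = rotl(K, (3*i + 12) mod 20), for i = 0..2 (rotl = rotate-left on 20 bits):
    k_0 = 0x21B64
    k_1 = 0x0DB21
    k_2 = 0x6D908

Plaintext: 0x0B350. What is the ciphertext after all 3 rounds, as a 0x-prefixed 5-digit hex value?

s_0 = plaintext = 0x0B350
s_1 = Round(s_0, k_0) = 0xCD478
s_2 = Round(s_1, k_1) = 0xD7A82
s_3 = Round(s_2, k_2) = 0xFAC48

0xFAC48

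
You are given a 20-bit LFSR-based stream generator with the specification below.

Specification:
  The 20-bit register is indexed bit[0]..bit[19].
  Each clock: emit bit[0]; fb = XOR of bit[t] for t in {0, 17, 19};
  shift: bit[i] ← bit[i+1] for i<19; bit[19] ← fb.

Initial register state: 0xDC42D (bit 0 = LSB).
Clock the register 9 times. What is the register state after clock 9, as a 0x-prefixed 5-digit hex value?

0xBB6E2

reg_0 = 0xDC42D
clock 1: out=1, reg = 0x6E216
clock 2: out=0, reg = 0xB710B
clock 3: out=1, reg = 0xDB885
clock 4: out=1, reg = 0x6DC42
clock 5: out=0, reg = 0xB6E21
clock 6: out=1, reg = 0xDB710
clock 7: out=0, reg = 0xEDB88
clock 8: out=0, reg = 0x76DC4
clock 9: out=0, reg = 0xBB6E2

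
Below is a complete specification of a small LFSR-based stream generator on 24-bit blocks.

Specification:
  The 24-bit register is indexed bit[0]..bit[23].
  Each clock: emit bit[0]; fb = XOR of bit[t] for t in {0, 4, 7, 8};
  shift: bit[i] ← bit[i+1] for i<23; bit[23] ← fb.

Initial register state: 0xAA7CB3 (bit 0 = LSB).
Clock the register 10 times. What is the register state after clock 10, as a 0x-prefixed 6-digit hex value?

reg_0 = 0xAA7CB3
clock 1: out=1, reg = 0xD53E59
clock 2: out=1, reg = 0x6A9F2C
clock 3: out=0, reg = 0xB54F96
clock 4: out=0, reg = 0xDAA7CB
clock 5: out=1, reg = 0xED53E5
clock 6: out=1, reg = 0xF6A9F2
clock 7: out=0, reg = 0xFB54F9
clock 8: out=1, reg = 0xFDAA7C
clock 9: out=0, reg = 0xFED53E
clock 10: out=0, reg = 0x7F6A9F

0x7F6A9F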